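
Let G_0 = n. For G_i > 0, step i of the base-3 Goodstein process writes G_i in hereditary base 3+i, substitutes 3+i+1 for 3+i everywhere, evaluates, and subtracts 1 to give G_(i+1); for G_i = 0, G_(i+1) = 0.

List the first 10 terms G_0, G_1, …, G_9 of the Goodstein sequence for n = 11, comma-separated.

11, 17, 25, 35, 39, 43, 47, 51, 55, 59

(0) 11|_3 = 3^2 + 2 ↦ 4^2 + 2|_4 = 18 ⇒ 17
(1) 17|_4 = 4^2 + 1 ↦ 5^2 + 1|_5 = 26 ⇒ 25
(2) 25|_5 = 5^2 ↦ 6^2|_6 = 36 ⇒ 35
(3) 35|_6 = 5·6 + 5 ↦ 5·7 + 5|_7 = 40 ⇒ 39
(4) 39|_7 = 5·7 + 4 ↦ 5·8 + 4|_8 = 44 ⇒ 43
(5) 43|_8 = 5·8 + 3 ↦ 5·9 + 3|_9 = 48 ⇒ 47
(6) 47|_9 = 5·9 + 2 ↦ 5·10 + 2|_10 = 52 ⇒ 51
(7) 51|_10 = 5·10 + 1 ↦ 5·11 + 1|_11 = 56 ⇒ 55
(8) 55|_11 = 5·11 ↦ 5·12|_12 = 60 ⇒ 59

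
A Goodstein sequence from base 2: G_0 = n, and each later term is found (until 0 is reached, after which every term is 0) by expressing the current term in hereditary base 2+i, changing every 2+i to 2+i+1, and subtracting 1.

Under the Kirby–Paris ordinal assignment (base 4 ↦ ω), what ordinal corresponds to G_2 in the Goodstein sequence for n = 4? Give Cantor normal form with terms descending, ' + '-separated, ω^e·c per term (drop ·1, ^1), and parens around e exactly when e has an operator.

ω^2·2 + ω·2 + 1

4 —HB2→ 2^2 —bump→ 3^3 = 27 —(−1)→ 26
26 —HB3→ 2·3^2 + 2·3 + 2 —bump→ 2·4^2 + 2·4 + 2 = 42 —(−1)→ 41
41 —HB4→ 2·4^2 + 2·4 + 1 —bump→ 2·5^2 + 2·5 + 1 = 61 —(−1)→ 60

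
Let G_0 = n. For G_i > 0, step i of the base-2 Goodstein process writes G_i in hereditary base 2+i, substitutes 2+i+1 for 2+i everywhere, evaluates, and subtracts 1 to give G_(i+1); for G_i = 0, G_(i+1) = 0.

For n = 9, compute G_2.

9 —HB2→ 2^(2 + 1) + 1 —bump→ 3^(3 + 1) + 1 = 82 —(−1)→ 81
81 —HB3→ 3^(3 + 1) —bump→ 4^(4 + 1) = 1024 —(−1)→ 1023

1023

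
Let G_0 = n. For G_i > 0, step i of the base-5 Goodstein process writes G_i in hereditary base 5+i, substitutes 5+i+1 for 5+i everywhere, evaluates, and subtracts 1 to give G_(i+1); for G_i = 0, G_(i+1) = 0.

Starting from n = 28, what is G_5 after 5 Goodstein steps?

(0) 28|_5 = 5^2 + 3 ↦ 6^2 + 3|_6 = 39 ⇒ 38
(1) 38|_6 = 6^2 + 2 ↦ 7^2 + 2|_7 = 51 ⇒ 50
(2) 50|_7 = 7^2 + 1 ↦ 8^2 + 1|_8 = 65 ⇒ 64
(3) 64|_8 = 8^2 ↦ 9^2|_9 = 81 ⇒ 80
(4) 80|_9 = 8·9 + 8 ↦ 8·10 + 8|_10 = 88 ⇒ 87

87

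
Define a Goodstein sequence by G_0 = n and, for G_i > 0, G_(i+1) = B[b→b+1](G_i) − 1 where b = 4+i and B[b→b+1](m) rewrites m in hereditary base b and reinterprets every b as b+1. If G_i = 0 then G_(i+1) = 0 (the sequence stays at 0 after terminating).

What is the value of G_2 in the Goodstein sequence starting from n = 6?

G_0=6  [base 4] 4 + 2  →[4↦5]→  5 + 2 = 7  −1 ⇒ G_1=6
G_1=6  [base 5] 5 + 1  →[5↦6]→  6 + 1 = 7  −1 ⇒ G_2=6
G_2=6  [base 6] 6  →[6↦7]→  7 = 7  −1 ⇒ G_3=6

6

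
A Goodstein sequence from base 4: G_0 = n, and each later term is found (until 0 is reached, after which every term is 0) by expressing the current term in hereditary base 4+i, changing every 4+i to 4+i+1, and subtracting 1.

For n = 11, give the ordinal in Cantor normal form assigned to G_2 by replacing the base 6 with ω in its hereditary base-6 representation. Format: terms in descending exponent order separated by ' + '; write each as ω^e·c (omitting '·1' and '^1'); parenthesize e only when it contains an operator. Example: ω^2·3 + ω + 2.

(0) 11|_4 = 2·4 + 3 ↦ 2·5 + 3|_5 = 13 ⇒ 12
(1) 12|_5 = 2·5 + 2 ↦ 2·6 + 2|_6 = 14 ⇒ 13
(2) 13|_6 = 2·6 + 1 ↦ 2·7 + 1|_7 = 15 ⇒ 14

ω·2 + 1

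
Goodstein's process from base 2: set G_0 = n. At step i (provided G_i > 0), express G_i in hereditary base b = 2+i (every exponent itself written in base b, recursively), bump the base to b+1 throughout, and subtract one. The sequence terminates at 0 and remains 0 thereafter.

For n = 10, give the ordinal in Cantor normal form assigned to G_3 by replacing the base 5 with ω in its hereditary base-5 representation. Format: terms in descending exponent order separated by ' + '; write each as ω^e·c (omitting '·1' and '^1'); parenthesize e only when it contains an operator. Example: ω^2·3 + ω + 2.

ω^(ω + 1)

i=0: 10 = 2^(2 + 1) + 2 (b=2); 2→3: 3^(3 + 1) + 3 = 84; 84−1 = 83
i=1: 83 = 3^(3 + 1) + 2 (b=3); 3→4: 4^(4 + 1) + 2 = 1026; 1026−1 = 1025
i=2: 1025 = 4^(4 + 1) + 1 (b=4); 4→5: 5^(5 + 1) + 1 = 15626; 15626−1 = 15625
i=3: 15625 = 5^(5 + 1) (b=5); 5→6: 6^(6 + 1) = 279936; 279936−1 = 279935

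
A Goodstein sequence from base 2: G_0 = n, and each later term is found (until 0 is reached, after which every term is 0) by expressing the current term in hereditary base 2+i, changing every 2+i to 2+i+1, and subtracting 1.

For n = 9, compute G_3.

9842

(0) 9|_2 = 2^(2 + 1) + 1 ↦ 3^(3 + 1) + 1|_3 = 82 ⇒ 81
(1) 81|_3 = 3^(3 + 1) ↦ 4^(4 + 1)|_4 = 1024 ⇒ 1023
(2) 1023|_4 = 3·4^4 + 3·4^3 + 3·4^2 + 3·4 + 3 ↦ 3·5^5 + 3·5^3 + 3·5^2 + 3·5 + 3|_5 = 9843 ⇒ 9842
(3) 9842|_5 = 3·5^5 + 3·5^3 + 3·5^2 + 3·5 + 2 ↦ 3·6^6 + 3·6^3 + 3·6^2 + 3·6 + 2|_6 = 140744 ⇒ 140743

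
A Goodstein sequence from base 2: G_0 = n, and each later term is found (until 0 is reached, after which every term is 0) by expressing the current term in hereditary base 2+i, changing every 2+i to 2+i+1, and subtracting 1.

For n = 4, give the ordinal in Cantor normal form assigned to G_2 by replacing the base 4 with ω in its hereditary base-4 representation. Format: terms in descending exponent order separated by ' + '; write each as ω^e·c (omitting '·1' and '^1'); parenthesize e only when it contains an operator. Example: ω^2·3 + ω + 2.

ω^2·2 + ω·2 + 1

4 —HB2→ 2^2 —bump→ 3^3 = 27 —(−1)→ 26
26 —HB3→ 2·3^2 + 2·3 + 2 —bump→ 2·4^2 + 2·4 + 2 = 42 —(−1)→ 41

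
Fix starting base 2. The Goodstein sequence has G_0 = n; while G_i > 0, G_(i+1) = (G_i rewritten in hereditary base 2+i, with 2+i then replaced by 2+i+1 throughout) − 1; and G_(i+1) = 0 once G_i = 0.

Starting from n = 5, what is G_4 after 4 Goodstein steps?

775

5 —HB2→ 2^2 + 1 —bump→ 3^3 + 1 = 28 —(−1)→ 27
27 —HB3→ 3^3 —bump→ 4^4 = 256 —(−1)→ 255
255 —HB4→ 3·4^3 + 3·4^2 + 3·4 + 3 —bump→ 3·5^3 + 3·5^2 + 3·5 + 3 = 468 —(−1)→ 467
467 —HB5→ 3·5^3 + 3·5^2 + 3·5 + 2 —bump→ 3·6^3 + 3·6^2 + 3·6 + 2 = 776 —(−1)→ 775
775 —HB6→ 3·6^3 + 3·6^2 + 3·6 + 1 —bump→ 3·7^3 + 3·7^2 + 3·7 + 1 = 1198 —(−1)→ 1197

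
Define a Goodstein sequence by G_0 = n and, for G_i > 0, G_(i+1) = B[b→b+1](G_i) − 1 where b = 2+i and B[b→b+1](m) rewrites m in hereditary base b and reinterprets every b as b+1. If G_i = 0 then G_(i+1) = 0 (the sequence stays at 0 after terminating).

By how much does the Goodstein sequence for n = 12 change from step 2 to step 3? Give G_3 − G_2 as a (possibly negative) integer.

12 —HB2→ 2^(2 + 1) + 2^2 —bump→ 3^(3 + 1) + 3^3 = 108 —(−1)→ 107
107 —HB3→ 3^(3 + 1) + 2·3^2 + 2·3 + 2 —bump→ 4^(4 + 1) + 2·4^2 + 2·4 + 2 = 1066 —(−1)→ 1065
1065 —HB4→ 4^(4 + 1) + 2·4^2 + 2·4 + 1 —bump→ 5^(5 + 1) + 2·5^2 + 2·5 + 1 = 15686 —(−1)→ 15685

14620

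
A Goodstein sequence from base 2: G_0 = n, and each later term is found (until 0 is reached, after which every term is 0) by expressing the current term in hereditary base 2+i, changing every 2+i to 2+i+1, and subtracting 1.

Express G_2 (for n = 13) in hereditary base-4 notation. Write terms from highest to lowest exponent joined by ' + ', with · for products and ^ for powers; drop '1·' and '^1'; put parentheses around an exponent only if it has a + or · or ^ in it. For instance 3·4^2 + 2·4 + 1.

[0] 13 ≡ 2^(2 + 1) + 2^2 + 1 (base 2). Lift 3: 109. −1: 108.
[1] 108 ≡ 3^(3 + 1) + 3^3 (base 3). Lift 4: 1280. −1: 1279.
[2] 1279 ≡ 4^(4 + 1) + 3·4^3 + 3·4^2 + 3·4 + 3 (base 4). Lift 5: 16093. −1: 16092.

4^(4 + 1) + 3·4^3 + 3·4^2 + 3·4 + 3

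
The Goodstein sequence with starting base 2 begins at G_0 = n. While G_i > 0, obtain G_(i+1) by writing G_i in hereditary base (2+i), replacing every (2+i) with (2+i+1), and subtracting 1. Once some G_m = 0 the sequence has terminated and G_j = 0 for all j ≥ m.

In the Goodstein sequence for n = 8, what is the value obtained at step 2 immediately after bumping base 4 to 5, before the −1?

8 —HB2→ 2^(2 + 1) —bump→ 3^(3 + 1) = 81 —(−1)→ 80
80 —HB3→ 2·3^3 + 2·3^2 + 2·3 + 2 —bump→ 2·4^4 + 2·4^2 + 2·4 + 2 = 554 —(−1)→ 553
553 —HB4→ 2·4^4 + 2·4^2 + 2·4 + 1 —bump→ 2·5^5 + 2·5^2 + 2·5 + 1 = 6311 —(−1)→ 6310

6311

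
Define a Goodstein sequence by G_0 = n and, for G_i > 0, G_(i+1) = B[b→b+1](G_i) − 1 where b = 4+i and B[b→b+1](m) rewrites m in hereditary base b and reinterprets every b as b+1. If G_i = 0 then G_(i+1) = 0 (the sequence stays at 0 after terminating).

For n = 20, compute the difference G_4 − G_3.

20 —HB4→ 4^2 + 4 —bump→ 5^2 + 5 = 30 —(−1)→ 29
29 —HB5→ 5^2 + 4 —bump→ 6^2 + 4 = 40 —(−1)→ 39
39 —HB6→ 6^2 + 3 —bump→ 7^2 + 3 = 52 —(−1)→ 51
51 —HB7→ 7^2 + 2 —bump→ 8^2 + 2 = 66 —(−1)→ 65

14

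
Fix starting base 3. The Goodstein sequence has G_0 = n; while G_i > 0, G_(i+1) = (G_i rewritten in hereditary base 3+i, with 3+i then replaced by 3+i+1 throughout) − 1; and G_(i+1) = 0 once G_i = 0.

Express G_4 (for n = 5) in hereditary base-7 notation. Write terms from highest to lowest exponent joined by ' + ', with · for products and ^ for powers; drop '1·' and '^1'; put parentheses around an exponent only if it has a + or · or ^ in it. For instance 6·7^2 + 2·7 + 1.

5 —HB3→ 3 + 2 —bump→ 4 + 2 = 6 —(−1)→ 5
5 —HB4→ 4 + 1 —bump→ 5 + 1 = 6 —(−1)→ 5
5 —HB5→ 5 —bump→ 6 = 6 —(−1)→ 5
5 —HB6→ 5 —bump→ 5 = 5 —(−1)→ 4
4 —HB7→ 4 —bump→ 4 = 4 —(−1)→ 3

4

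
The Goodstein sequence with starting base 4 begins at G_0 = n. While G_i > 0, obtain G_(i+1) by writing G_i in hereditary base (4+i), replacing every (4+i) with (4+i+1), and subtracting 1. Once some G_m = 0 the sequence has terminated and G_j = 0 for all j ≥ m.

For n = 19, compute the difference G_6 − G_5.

6

G_0=19  [base 4] 4^2 + 3  →[4↦5]→  5^2 + 3 = 28  −1 ⇒ G_1=27
G_1=27  [base 5] 5^2 + 2  →[5↦6]→  6^2 + 2 = 38  −1 ⇒ G_2=37
G_2=37  [base 6] 6^2 + 1  →[6↦7]→  7^2 + 1 = 50  −1 ⇒ G_3=49
G_3=49  [base 7] 7^2  →[7↦8]→  8^2 = 64  −1 ⇒ G_4=63
G_4=63  [base 8] 7·8 + 7  →[8↦9]→  7·9 + 7 = 70  −1 ⇒ G_5=69
G_5=69  [base 9] 7·9 + 6  →[9↦10]→  7·10 + 6 = 76  −1 ⇒ G_6=75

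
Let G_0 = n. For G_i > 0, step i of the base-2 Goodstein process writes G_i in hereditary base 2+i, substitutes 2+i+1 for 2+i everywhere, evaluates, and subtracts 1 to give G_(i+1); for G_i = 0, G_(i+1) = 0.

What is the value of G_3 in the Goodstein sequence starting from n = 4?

60

[0] 4 ≡ 2^2 (base 2). Lift 3: 27. −1: 26.
[1] 26 ≡ 2·3^2 + 2·3 + 2 (base 3). Lift 4: 42. −1: 41.
[2] 41 ≡ 2·4^2 + 2·4 + 1 (base 4). Lift 5: 61. −1: 60.
[3] 60 ≡ 2·5^2 + 2·5 (base 5). Lift 6: 84. −1: 83.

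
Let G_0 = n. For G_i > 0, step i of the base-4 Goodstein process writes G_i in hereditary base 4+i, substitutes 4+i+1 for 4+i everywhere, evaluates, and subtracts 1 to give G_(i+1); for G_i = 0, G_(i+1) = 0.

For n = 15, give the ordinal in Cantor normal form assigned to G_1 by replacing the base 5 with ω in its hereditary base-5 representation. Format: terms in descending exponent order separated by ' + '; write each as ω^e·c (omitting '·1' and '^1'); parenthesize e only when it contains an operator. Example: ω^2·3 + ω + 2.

ω·3 + 2

step 0: 15 = 3·4 + 3; sub 5 for 4: 3·5 + 3; = 18; G_1 = 18−1 = 17
step 1: 17 = 3·5 + 2; sub 6 for 5: 3·6 + 2; = 20; G_2 = 20−1 = 19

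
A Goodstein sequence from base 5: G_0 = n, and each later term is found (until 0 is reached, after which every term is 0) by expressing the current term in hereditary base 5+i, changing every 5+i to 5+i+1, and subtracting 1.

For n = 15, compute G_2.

15 —HB5→ 3·5 —bump→ 3·6 = 18 —(−1)→ 17
17 —HB6→ 2·6 + 5 —bump→ 2·7 + 5 = 19 —(−1)→ 18

18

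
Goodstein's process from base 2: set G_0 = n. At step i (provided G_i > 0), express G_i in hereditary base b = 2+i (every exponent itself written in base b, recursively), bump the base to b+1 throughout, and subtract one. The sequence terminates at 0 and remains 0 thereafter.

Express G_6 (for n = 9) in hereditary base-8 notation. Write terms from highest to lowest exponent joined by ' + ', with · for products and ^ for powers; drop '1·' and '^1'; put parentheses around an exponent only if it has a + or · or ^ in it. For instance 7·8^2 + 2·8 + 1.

9 —HB2→ 2^(2 + 1) + 1 —bump→ 3^(3 + 1) + 1 = 82 —(−1)→ 81
81 —HB3→ 3^(3 + 1) —bump→ 4^(4 + 1) = 1024 —(−1)→ 1023
1023 —HB4→ 3·4^4 + 3·4^3 + 3·4^2 + 3·4 + 3 —bump→ 3·5^5 + 3·5^3 + 3·5^2 + 3·5 + 3 = 9843 —(−1)→ 9842
9842 —HB5→ 3·5^5 + 3·5^3 + 3·5^2 + 3·5 + 2 —bump→ 3·6^6 + 3·6^3 + 3·6^2 + 3·6 + 2 = 140744 —(−1)→ 140743
140743 —HB6→ 3·6^6 + 3·6^3 + 3·6^2 + 3·6 + 1 —bump→ 3·7^7 + 3·7^3 + 3·7^2 + 3·7 + 1 = 2471827 —(−1)→ 2471826
2471826 —HB7→ 3·7^7 + 3·7^3 + 3·7^2 + 3·7 —bump→ 3·8^8 + 3·8^3 + 3·8^2 + 3·8 = 50333400 —(−1)→ 50333399
50333399 —HB8→ 3·8^8 + 3·8^3 + 3·8^2 + 2·8 + 7 —bump→ 3·9^9 + 3·9^3 + 3·9^2 + 2·9 + 7 = 1162263922 —(−1)→ 1162263921

3·8^8 + 3·8^3 + 3·8^2 + 2·8 + 7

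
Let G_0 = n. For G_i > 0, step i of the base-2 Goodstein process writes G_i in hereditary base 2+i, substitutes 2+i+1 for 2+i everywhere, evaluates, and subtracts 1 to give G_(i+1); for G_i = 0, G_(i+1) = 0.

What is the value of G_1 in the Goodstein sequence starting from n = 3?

base 2: 3 = 2 + 1; at 3: 3 + 1 = 4; next = 3
base 3: 3 = 3; at 4: 4 = 4; next = 3

3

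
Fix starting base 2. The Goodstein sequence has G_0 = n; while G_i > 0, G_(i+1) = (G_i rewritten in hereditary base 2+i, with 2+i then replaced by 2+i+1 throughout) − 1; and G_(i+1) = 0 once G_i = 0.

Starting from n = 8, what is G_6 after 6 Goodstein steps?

33554571

step 0: 8 = 2^(2 + 1); sub 3 for 2: 3^(3 + 1); = 81; G_1 = 81−1 = 80
step 1: 80 = 2·3^3 + 2·3^2 + 2·3 + 2; sub 4 for 3: 2·4^4 + 2·4^2 + 2·4 + 2; = 554; G_2 = 554−1 = 553
step 2: 553 = 2·4^4 + 2·4^2 + 2·4 + 1; sub 5 for 4: 2·5^5 + 2·5^2 + 2·5 + 1; = 6311; G_3 = 6311−1 = 6310
step 3: 6310 = 2·5^5 + 2·5^2 + 2·5; sub 6 for 5: 2·6^6 + 2·6^2 + 2·6; = 93396; G_4 = 93396−1 = 93395
step 4: 93395 = 2·6^6 + 2·6^2 + 6 + 5; sub 7 for 6: 2·7^7 + 2·7^2 + 7 + 5; = 1647196; G_5 = 1647196−1 = 1647195
step 5: 1647195 = 2·7^7 + 2·7^2 + 7 + 4; sub 8 for 7: 2·8^8 + 2·8^2 + 8 + 4; = 33554572; G_6 = 33554572−1 = 33554571
step 6: 33554571 = 2·8^8 + 2·8^2 + 8 + 3; sub 9 for 8: 2·9^9 + 2·9^2 + 9 + 3; = 774841152; G_7 = 774841152−1 = 774841151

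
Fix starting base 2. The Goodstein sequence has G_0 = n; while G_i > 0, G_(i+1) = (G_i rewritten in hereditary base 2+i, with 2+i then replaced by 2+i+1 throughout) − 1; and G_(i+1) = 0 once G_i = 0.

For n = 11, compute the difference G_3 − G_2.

14600

11 —HB2→ 2^(2 + 1) + 2 + 1 —bump→ 3^(3 + 1) + 3 + 1 = 85 —(−1)→ 84
84 —HB3→ 3^(3 + 1) + 3 —bump→ 4^(4 + 1) + 4 = 1028 —(−1)→ 1027
1027 —HB4→ 4^(4 + 1) + 3 —bump→ 5^(5 + 1) + 3 = 15628 —(−1)→ 15627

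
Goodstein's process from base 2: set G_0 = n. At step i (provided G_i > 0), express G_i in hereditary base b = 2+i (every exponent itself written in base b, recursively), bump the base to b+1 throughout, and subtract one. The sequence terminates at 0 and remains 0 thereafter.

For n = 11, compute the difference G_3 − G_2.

step 0: 11 = 2^(2 + 1) + 2 + 1; sub 3 for 2: 3^(3 + 1) + 3 + 1; = 85; G_1 = 85−1 = 84
step 1: 84 = 3^(3 + 1) + 3; sub 4 for 3: 4^(4 + 1) + 4; = 1028; G_2 = 1028−1 = 1027
step 2: 1027 = 4^(4 + 1) + 3; sub 5 for 4: 5^(5 + 1) + 3; = 15628; G_3 = 15628−1 = 15627

14600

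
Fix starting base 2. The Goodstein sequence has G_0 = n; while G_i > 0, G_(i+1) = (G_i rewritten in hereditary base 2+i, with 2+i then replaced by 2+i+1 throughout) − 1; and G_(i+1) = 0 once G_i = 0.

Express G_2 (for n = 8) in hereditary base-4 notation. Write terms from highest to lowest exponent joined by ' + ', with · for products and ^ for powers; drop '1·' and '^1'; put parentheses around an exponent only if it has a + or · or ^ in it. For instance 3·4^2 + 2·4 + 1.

2·4^4 + 2·4^2 + 2·4 + 1

G_0=8  [base 2] 2^(2 + 1)  →[2↦3]→  3^(3 + 1) = 81  −1 ⇒ G_1=80
G_1=80  [base 3] 2·3^3 + 2·3^2 + 2·3 + 2  →[3↦4]→  2·4^4 + 2·4^2 + 2·4 + 2 = 554  −1 ⇒ G_2=553
G_2=553  [base 4] 2·4^4 + 2·4^2 + 2·4 + 1  →[4↦5]→  2·5^5 + 2·5^2 + 2·5 + 1 = 6311  −1 ⇒ G_3=6310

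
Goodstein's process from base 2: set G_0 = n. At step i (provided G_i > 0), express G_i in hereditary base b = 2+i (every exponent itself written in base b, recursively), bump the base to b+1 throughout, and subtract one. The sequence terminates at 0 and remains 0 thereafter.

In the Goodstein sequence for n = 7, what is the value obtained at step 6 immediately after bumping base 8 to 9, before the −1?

i=0: 7 = 2^2 + 2 + 1 (b=2); 2→3: 3^3 + 3 + 1 = 31; 31−1 = 30
i=1: 30 = 3^3 + 3 (b=3); 3→4: 4^4 + 4 = 260; 260−1 = 259
i=2: 259 = 4^4 + 3 (b=4); 4→5: 5^5 + 3 = 3128; 3128−1 = 3127
i=3: 3127 = 5^5 + 2 (b=5); 5→6: 6^6 + 2 = 46658; 46658−1 = 46657
i=4: 46657 = 6^6 + 1 (b=6); 6→7: 7^7 + 1 = 823544; 823544−1 = 823543
i=5: 823543 = 7^7 (b=7); 7→8: 8^8 = 16777216; 16777216−1 = 16777215
i=6: 16777215 = 7·8^7 + 7·8^6 + 7·8^5 + 7·8^4 + 7·8^3 + 7·8^2 + 7·8 + 7 (b=8); 8→9: 7·9^7 + 7·9^6 + 7·9^5 + 7·9^4 + 7·9^3 + 7·9^2 + 7·9 + 7 = 37665880; 37665880−1 = 37665879

37665880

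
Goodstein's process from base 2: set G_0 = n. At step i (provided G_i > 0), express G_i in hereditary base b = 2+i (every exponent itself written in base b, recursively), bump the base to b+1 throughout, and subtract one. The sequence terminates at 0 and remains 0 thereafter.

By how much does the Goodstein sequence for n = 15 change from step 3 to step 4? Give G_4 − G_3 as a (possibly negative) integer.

15 —HB2→ 2^(2 + 1) + 2^2 + 2 + 1 —bump→ 3^(3 + 1) + 3^3 + 3 + 1 = 112 —(−1)→ 111
111 —HB3→ 3^(3 + 1) + 3^3 + 3 —bump→ 4^(4 + 1) + 4^4 + 4 = 1284 —(−1)→ 1283
1283 —HB4→ 4^(4 + 1) + 4^4 + 3 —bump→ 5^(5 + 1) + 5^5 + 3 = 18753 —(−1)→ 18752
18752 —HB5→ 5^(5 + 1) + 5^5 + 2 —bump→ 6^(6 + 1) + 6^6 + 2 = 326594 —(−1)→ 326593

307841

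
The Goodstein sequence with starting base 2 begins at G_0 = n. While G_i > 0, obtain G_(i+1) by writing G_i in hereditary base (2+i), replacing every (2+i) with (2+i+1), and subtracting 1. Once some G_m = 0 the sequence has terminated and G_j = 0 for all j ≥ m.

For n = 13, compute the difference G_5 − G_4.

5485287

G_0 = 13. HB_2(13) = 2^(2 + 1) + 2^2 + 1. Bump = 109. G_1 = 108.
G_1 = 108. HB_3(108) = 3^(3 + 1) + 3^3. Bump = 1280. G_2 = 1279.
G_2 = 1279. HB_4(1279) = 4^(4 + 1) + 3·4^3 + 3·4^2 + 3·4 + 3. Bump = 16093. G_3 = 16092.
G_3 = 16092. HB_5(16092) = 5^(5 + 1) + 3·5^3 + 3·5^2 + 3·5 + 2. Bump = 280712. G_4 = 280711.
G_4 = 280711. HB_6(280711) = 6^(6 + 1) + 3·6^3 + 3·6^2 + 3·6 + 1. Bump = 5765999. G_5 = 5765998.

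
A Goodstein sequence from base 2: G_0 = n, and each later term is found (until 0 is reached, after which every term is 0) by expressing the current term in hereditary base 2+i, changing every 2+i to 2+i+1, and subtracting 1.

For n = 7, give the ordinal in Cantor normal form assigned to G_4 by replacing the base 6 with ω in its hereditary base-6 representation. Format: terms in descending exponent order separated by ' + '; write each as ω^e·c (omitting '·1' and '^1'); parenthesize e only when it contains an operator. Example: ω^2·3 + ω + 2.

i=0: 7 = 2^2 + 2 + 1 (b=2); 2→3: 3^3 + 3 + 1 = 31; 31−1 = 30
i=1: 30 = 3^3 + 3 (b=3); 3→4: 4^4 + 4 = 260; 260−1 = 259
i=2: 259 = 4^4 + 3 (b=4); 4→5: 5^5 + 3 = 3128; 3128−1 = 3127
i=3: 3127 = 5^5 + 2 (b=5); 5→6: 6^6 + 2 = 46658; 46658−1 = 46657
i=4: 46657 = 6^6 + 1 (b=6); 6→7: 7^7 + 1 = 823544; 823544−1 = 823543

ω^ω + 1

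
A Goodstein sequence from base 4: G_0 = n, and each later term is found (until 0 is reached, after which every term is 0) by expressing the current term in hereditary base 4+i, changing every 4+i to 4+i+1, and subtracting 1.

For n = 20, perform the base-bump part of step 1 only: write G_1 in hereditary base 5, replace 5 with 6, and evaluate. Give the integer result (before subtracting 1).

40

[0] 20 ≡ 4^2 + 4 (base 4). Lift 5: 30. −1: 29.
[1] 29 ≡ 5^2 + 4 (base 5). Lift 6: 40. −1: 39.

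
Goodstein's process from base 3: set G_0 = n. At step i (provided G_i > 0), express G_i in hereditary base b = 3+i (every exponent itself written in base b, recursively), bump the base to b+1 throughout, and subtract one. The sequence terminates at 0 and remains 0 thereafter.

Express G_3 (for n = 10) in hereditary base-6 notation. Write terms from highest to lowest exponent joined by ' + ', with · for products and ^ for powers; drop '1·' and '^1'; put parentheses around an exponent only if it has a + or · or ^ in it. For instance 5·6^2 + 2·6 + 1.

4·6 + 3

G_0=10  [base 3] 3^2 + 1  →[3↦4]→  4^2 + 1 = 17  −1 ⇒ G_1=16
G_1=16  [base 4] 4^2  →[4↦5]→  5^2 = 25  −1 ⇒ G_2=24
G_2=24  [base 5] 4·5 + 4  →[5↦6]→  4·6 + 4 = 28  −1 ⇒ G_3=27
G_3=27  [base 6] 4·6 + 3  →[6↦7]→  4·7 + 3 = 31  −1 ⇒ G_4=30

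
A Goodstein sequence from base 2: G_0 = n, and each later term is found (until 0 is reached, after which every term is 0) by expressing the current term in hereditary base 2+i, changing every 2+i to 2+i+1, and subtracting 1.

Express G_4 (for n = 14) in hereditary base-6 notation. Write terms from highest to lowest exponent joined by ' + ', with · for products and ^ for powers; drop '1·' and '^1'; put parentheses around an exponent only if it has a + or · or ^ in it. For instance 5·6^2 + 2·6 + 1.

6^(6 + 1) + 5·6^5 + 5·6^4 + 5·6^3 + 5·6^2 + 5·6 + 5

i=0: 14 = 2^(2 + 1) + 2^2 + 2 (b=2); 2→3: 3^(3 + 1) + 3^3 + 3 = 111; 111−1 = 110
i=1: 110 = 3^(3 + 1) + 3^3 + 2 (b=3); 3→4: 4^(4 + 1) + 4^4 + 2 = 1282; 1282−1 = 1281
i=2: 1281 = 4^(4 + 1) + 4^4 + 1 (b=4); 4→5: 5^(5 + 1) + 5^5 + 1 = 18751; 18751−1 = 18750
i=3: 18750 = 5^(5 + 1) + 5^5 (b=5); 5→6: 6^(6 + 1) + 6^6 = 326592; 326592−1 = 326591
i=4: 326591 = 6^(6 + 1) + 5·6^5 + 5·6^4 + 5·6^3 + 5·6^2 + 5·6 + 5 (b=6); 6→7: 7^(7 + 1) + 5·7^5 + 5·7^4 + 5·7^3 + 5·7^2 + 5·7 + 5 = 5862841; 5862841−1 = 5862840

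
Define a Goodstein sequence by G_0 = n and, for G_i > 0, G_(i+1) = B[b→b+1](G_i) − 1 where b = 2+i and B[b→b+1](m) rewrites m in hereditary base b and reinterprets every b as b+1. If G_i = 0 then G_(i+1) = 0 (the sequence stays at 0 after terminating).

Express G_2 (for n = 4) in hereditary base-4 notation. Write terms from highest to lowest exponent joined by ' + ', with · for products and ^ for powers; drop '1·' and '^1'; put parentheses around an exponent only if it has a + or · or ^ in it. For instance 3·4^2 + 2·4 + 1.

2·4^2 + 2·4 + 1

G_0 = 4. HB_2(4) = 2^2. Bump = 27. G_1 = 26.
G_1 = 26. HB_3(26) = 2·3^2 + 2·3 + 2. Bump = 42. G_2 = 41.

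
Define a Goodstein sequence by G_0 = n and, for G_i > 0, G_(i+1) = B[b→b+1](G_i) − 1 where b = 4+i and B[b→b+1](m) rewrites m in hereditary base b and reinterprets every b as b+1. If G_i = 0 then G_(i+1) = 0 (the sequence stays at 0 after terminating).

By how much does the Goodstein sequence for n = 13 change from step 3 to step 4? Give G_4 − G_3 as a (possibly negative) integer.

base 4: 13 = 3·4 + 1; at 5: 3·5 + 1 = 16; next = 15
base 5: 15 = 3·5; at 6: 3·6 = 18; next = 17
base 6: 17 = 2·6 + 5; at 7: 2·7 + 5 = 19; next = 18
base 7: 18 = 2·7 + 4; at 8: 2·8 + 4 = 20; next = 19

1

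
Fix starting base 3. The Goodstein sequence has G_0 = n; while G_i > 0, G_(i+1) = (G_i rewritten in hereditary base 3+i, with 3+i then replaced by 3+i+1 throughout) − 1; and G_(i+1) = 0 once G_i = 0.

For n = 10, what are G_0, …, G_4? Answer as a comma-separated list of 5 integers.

G_0 = 10. HB_3(10) = 3^2 + 1. Bump = 17. G_1 = 16.
G_1 = 16. HB_4(16) = 4^2. Bump = 25. G_2 = 24.
G_2 = 24. HB_5(24) = 4·5 + 4. Bump = 28. G_3 = 27.
G_3 = 27. HB_6(27) = 4·6 + 3. Bump = 31. G_4 = 30.

10, 16, 24, 27, 30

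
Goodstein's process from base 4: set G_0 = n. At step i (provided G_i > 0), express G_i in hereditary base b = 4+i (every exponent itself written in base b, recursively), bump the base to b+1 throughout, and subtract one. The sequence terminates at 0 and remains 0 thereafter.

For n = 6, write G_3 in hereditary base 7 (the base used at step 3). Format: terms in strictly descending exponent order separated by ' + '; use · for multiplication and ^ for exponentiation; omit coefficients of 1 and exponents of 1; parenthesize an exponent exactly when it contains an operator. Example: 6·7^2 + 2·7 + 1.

(0) 6|_4 = 4 + 2 ↦ 5 + 2|_5 = 7 ⇒ 6
(1) 6|_5 = 5 + 1 ↦ 6 + 1|_6 = 7 ⇒ 6
(2) 6|_6 = 6 ↦ 7|_7 = 7 ⇒ 6

6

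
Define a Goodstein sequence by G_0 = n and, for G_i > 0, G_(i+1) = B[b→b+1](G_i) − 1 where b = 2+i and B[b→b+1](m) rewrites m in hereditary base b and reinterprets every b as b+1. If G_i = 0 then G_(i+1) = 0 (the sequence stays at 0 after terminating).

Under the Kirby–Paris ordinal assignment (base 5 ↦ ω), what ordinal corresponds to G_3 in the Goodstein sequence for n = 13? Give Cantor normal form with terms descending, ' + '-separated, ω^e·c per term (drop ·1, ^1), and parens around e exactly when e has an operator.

ω^(ω + 1) + ω^3·3 + ω^2·3 + ω·3 + 2

[0] 13 ≡ 2^(2 + 1) + 2^2 + 1 (base 2). Lift 3: 109. −1: 108.
[1] 108 ≡ 3^(3 + 1) + 3^3 (base 3). Lift 4: 1280. −1: 1279.
[2] 1279 ≡ 4^(4 + 1) + 3·4^3 + 3·4^2 + 3·4 + 3 (base 4). Lift 5: 16093. −1: 16092.
[3] 16092 ≡ 5^(5 + 1) + 3·5^3 + 3·5^2 + 3·5 + 2 (base 5). Lift 6: 280712. −1: 280711.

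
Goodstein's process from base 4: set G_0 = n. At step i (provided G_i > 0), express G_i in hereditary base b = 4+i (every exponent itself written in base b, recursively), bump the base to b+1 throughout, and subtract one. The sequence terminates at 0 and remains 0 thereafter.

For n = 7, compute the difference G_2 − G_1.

0

(0) 7|_4 = 4 + 3 ↦ 5 + 3|_5 = 8 ⇒ 7
(1) 7|_5 = 5 + 2 ↦ 6 + 2|_6 = 8 ⇒ 7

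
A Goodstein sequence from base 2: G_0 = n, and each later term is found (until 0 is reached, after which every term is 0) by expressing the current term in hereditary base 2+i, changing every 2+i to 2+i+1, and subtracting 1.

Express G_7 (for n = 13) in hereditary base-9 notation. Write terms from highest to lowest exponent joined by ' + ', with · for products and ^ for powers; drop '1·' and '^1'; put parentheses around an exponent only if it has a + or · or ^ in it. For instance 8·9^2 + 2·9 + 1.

G_0 = 13. HB_2(13) = 2^(2 + 1) + 2^2 + 1. Bump = 109. G_1 = 108.
G_1 = 108. HB_3(108) = 3^(3 + 1) + 3^3. Bump = 1280. G_2 = 1279.
G_2 = 1279. HB_4(1279) = 4^(4 + 1) + 3·4^3 + 3·4^2 + 3·4 + 3. Bump = 16093. G_3 = 16092.
G_3 = 16092. HB_5(16092) = 5^(5 + 1) + 3·5^3 + 3·5^2 + 3·5 + 2. Bump = 280712. G_4 = 280711.
G_4 = 280711. HB_6(280711) = 6^(6 + 1) + 3·6^3 + 3·6^2 + 3·6 + 1. Bump = 5765999. G_5 = 5765998.
G_5 = 5765998. HB_7(5765998) = 7^(7 + 1) + 3·7^3 + 3·7^2 + 3·7. Bump = 134219480. G_6 = 134219479.
G_6 = 134219479. HB_8(134219479) = 8^(8 + 1) + 3·8^3 + 3·8^2 + 2·8 + 7. Bump = 3486786856. G_7 = 3486786855.
G_7 = 3486786855. HB_9(3486786855) = 9^(9 + 1) + 3·9^3 + 3·9^2 + 2·9 + 6. Bump = 100000003326. G_8 = 100000003325.

9^(9 + 1) + 3·9^3 + 3·9^2 + 2·9 + 6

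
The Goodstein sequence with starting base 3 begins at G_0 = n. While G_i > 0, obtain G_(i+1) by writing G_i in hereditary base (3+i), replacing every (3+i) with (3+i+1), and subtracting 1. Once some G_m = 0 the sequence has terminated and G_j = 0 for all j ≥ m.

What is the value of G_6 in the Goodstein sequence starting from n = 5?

2

5 —HB3→ 3 + 2 —bump→ 4 + 2 = 6 —(−1)→ 5
5 —HB4→ 4 + 1 —bump→ 5 + 1 = 6 —(−1)→ 5
5 —HB5→ 5 —bump→ 6 = 6 —(−1)→ 5
5 —HB6→ 5 —bump→ 5 = 5 —(−1)→ 4
4 —HB7→ 4 —bump→ 4 = 4 —(−1)→ 3
3 —HB8→ 3 —bump→ 3 = 3 —(−1)→ 2
2 —HB9→ 2 —bump→ 2 = 2 —(−1)→ 1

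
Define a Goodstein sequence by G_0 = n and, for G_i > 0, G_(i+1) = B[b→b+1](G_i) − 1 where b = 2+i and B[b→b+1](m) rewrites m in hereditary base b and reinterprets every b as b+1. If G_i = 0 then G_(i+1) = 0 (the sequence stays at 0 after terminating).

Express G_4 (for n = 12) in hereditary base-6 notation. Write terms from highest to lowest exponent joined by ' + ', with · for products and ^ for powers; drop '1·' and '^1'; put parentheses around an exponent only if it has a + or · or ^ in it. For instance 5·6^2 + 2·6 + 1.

G_0 = 12. HB_2(12) = 2^(2 + 1) + 2^2. Bump = 108. G_1 = 107.
G_1 = 107. HB_3(107) = 3^(3 + 1) + 2·3^2 + 2·3 + 2. Bump = 1066. G_2 = 1065.
G_2 = 1065. HB_4(1065) = 4^(4 + 1) + 2·4^2 + 2·4 + 1. Bump = 15686. G_3 = 15685.
G_3 = 15685. HB_5(15685) = 5^(5 + 1) + 2·5^2 + 2·5. Bump = 280020. G_4 = 280019.

6^(6 + 1) + 2·6^2 + 6 + 5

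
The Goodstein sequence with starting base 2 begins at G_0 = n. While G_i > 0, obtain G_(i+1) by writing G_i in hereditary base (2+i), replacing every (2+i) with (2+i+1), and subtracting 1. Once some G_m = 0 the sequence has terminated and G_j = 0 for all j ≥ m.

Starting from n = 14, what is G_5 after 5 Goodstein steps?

5862840

14 —HB2→ 2^(2 + 1) + 2^2 + 2 —bump→ 3^(3 + 1) + 3^3 + 3 = 111 —(−1)→ 110
110 —HB3→ 3^(3 + 1) + 3^3 + 2 —bump→ 4^(4 + 1) + 4^4 + 2 = 1282 —(−1)→ 1281
1281 —HB4→ 4^(4 + 1) + 4^4 + 1 —bump→ 5^(5 + 1) + 5^5 + 1 = 18751 —(−1)→ 18750
18750 —HB5→ 5^(5 + 1) + 5^5 —bump→ 6^(6 + 1) + 6^6 = 326592 —(−1)→ 326591
326591 —HB6→ 6^(6 + 1) + 5·6^5 + 5·6^4 + 5·6^3 + 5·6^2 + 5·6 + 5 —bump→ 7^(7 + 1) + 5·7^5 + 5·7^4 + 5·7^3 + 5·7^2 + 5·7 + 5 = 5862841 —(−1)→ 5862840
5862840 —HB7→ 7^(7 + 1) + 5·7^5 + 5·7^4 + 5·7^3 + 5·7^2 + 5·7 + 4 —bump→ 8^(8 + 1) + 5·8^5 + 5·8^4 + 5·8^3 + 5·8^2 + 5·8 + 4 = 134404972 —(−1)→ 134404971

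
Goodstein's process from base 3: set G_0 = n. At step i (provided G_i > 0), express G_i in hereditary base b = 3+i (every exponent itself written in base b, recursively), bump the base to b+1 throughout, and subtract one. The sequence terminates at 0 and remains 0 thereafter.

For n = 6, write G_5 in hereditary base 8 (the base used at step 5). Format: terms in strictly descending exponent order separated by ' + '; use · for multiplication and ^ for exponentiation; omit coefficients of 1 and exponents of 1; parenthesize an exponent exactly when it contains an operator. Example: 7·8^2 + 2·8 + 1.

7

6 —HB3→ 2·3 —bump→ 2·4 = 8 —(−1)→ 7
7 —HB4→ 4 + 3 —bump→ 5 + 3 = 8 —(−1)→ 7
7 —HB5→ 5 + 2 —bump→ 6 + 2 = 8 —(−1)→ 7
7 —HB6→ 6 + 1 —bump→ 7 + 1 = 8 —(−1)→ 7
7 —HB7→ 7 —bump→ 8 = 8 —(−1)→ 7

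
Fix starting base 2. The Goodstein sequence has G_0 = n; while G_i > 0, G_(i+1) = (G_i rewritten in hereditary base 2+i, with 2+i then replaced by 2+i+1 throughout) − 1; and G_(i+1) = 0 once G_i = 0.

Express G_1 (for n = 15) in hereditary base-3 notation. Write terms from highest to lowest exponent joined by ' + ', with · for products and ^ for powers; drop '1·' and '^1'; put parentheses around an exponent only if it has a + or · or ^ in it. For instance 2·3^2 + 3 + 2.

G_0=15  [base 2] 2^(2 + 1) + 2^2 + 2 + 1  →[2↦3]→  3^(3 + 1) + 3^3 + 3 + 1 = 112  −1 ⇒ G_1=111
G_1=111  [base 3] 3^(3 + 1) + 3^3 + 3  →[3↦4]→  4^(4 + 1) + 4^4 + 4 = 1284  −1 ⇒ G_2=1283

3^(3 + 1) + 3^3 + 3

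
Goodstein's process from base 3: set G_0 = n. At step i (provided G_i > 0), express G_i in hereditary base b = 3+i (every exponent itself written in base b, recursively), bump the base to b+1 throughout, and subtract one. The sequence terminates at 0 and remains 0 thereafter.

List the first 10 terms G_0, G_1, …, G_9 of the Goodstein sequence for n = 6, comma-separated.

6, 7, 7, 7, 7, 7, 6, 5, 4, 3

step 0: 6 = 2·3; sub 4 for 3: 2·4; = 8; G_1 = 8−1 = 7
step 1: 7 = 4 + 3; sub 5 for 4: 5 + 3; = 8; G_2 = 8−1 = 7
step 2: 7 = 5 + 2; sub 6 for 5: 6 + 2; = 8; G_3 = 8−1 = 7
step 3: 7 = 6 + 1; sub 7 for 6: 7 + 1; = 8; G_4 = 8−1 = 7
step 4: 7 = 7; sub 8 for 7: 8; = 8; G_5 = 8−1 = 7
step 5: 7 = 7; sub 9 for 8: 7; = 7; G_6 = 7−1 = 6
step 6: 6 = 6; sub 10 for 9: 6; = 6; G_7 = 6−1 = 5
step 7: 5 = 5; sub 11 for 10: 5; = 5; G_8 = 5−1 = 4
step 8: 4 = 4; sub 12 for 11: 4; = 4; G_9 = 4−1 = 3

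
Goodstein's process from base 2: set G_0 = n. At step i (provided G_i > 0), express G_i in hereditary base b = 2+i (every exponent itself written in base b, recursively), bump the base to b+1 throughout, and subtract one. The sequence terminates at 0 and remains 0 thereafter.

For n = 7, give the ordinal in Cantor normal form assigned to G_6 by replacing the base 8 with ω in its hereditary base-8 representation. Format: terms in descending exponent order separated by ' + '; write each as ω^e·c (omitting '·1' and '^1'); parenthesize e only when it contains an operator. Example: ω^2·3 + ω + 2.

ω^7·7 + ω^6·7 + ω^5·7 + ω^4·7 + ω^3·7 + ω^2·7 + ω·7 + 7

G_0 = 7. HB_2(7) = 2^2 + 2 + 1. Bump = 31. G_1 = 30.
G_1 = 30. HB_3(30) = 3^3 + 3. Bump = 260. G_2 = 259.
G_2 = 259. HB_4(259) = 4^4 + 3. Bump = 3128. G_3 = 3127.
G_3 = 3127. HB_5(3127) = 5^5 + 2. Bump = 46658. G_4 = 46657.
G_4 = 46657. HB_6(46657) = 6^6 + 1. Bump = 823544. G_5 = 823543.
G_5 = 823543. HB_7(823543) = 7^7. Bump = 16777216. G_6 = 16777215.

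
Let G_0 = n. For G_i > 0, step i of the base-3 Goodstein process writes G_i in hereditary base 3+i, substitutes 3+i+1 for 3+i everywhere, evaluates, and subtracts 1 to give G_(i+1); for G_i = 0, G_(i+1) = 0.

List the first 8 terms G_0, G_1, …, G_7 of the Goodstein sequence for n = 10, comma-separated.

[0] 10 ≡ 3^2 + 1 (base 3). Lift 4: 17. −1: 16.
[1] 16 ≡ 4^2 (base 4). Lift 5: 25. −1: 24.
[2] 24 ≡ 4·5 + 4 (base 5). Lift 6: 28. −1: 27.
[3] 27 ≡ 4·6 + 3 (base 6). Lift 7: 31. −1: 30.
[4] 30 ≡ 4·7 + 2 (base 7). Lift 8: 34. −1: 33.
[5] 33 ≡ 4·8 + 1 (base 8). Lift 9: 37. −1: 36.
[6] 36 ≡ 4·9 (base 9). Lift 10: 40. −1: 39.

10, 16, 24, 27, 30, 33, 36, 39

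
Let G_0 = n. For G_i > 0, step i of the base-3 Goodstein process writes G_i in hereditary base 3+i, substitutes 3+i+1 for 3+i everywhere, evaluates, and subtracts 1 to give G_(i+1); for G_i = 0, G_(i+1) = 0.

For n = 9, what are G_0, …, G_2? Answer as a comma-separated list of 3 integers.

[0] 9 ≡ 3^2 (base 3). Lift 4: 16. −1: 15.
[1] 15 ≡ 3·4 + 3 (base 4). Lift 5: 18. −1: 17.

9, 15, 17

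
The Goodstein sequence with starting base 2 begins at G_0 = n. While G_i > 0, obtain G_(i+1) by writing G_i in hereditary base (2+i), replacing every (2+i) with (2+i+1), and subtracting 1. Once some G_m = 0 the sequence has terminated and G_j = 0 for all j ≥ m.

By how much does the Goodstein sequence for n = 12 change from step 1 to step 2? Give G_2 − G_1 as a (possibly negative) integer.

958

step 0: 12 = 2^(2 + 1) + 2^2; sub 3 for 2: 3^(3 + 1) + 3^3; = 108; G_1 = 108−1 = 107
step 1: 107 = 3^(3 + 1) + 2·3^2 + 2·3 + 2; sub 4 for 3: 4^(4 + 1) + 2·4^2 + 2·4 + 2; = 1066; G_2 = 1066−1 = 1065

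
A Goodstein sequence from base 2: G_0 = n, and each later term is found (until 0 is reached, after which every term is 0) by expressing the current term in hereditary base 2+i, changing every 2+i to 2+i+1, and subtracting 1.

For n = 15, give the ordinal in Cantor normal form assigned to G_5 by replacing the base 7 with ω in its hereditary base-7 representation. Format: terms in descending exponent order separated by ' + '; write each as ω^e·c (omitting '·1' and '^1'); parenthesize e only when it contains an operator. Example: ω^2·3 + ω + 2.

ω^(ω + 1) + ω^ω

base 2: 15 = 2^(2 + 1) + 2^2 + 2 + 1; at 3: 3^(3 + 1) + 3^3 + 3 + 1 = 112; next = 111
base 3: 111 = 3^(3 + 1) + 3^3 + 3; at 4: 4^(4 + 1) + 4^4 + 4 = 1284; next = 1283
base 4: 1283 = 4^(4 + 1) + 4^4 + 3; at 5: 5^(5 + 1) + 5^5 + 3 = 18753; next = 18752
base 5: 18752 = 5^(5 + 1) + 5^5 + 2; at 6: 6^(6 + 1) + 6^6 + 2 = 326594; next = 326593
base 6: 326593 = 6^(6 + 1) + 6^6 + 1; at 7: 7^(7 + 1) + 7^7 + 1 = 6588345; next = 6588344
base 7: 6588344 = 7^(7 + 1) + 7^7; at 8: 8^(8 + 1) + 8^8 = 150994944; next = 150994943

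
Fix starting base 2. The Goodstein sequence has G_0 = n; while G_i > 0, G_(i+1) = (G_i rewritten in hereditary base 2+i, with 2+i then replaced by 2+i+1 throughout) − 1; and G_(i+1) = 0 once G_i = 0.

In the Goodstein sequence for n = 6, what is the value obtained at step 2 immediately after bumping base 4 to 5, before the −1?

3126

step 0: 6 = 2^2 + 2; sub 3 for 2: 3^3 + 3; = 30; G_1 = 30−1 = 29
step 1: 29 = 3^3 + 2; sub 4 for 3: 4^4 + 2; = 258; G_2 = 258−1 = 257
step 2: 257 = 4^4 + 1; sub 5 for 4: 5^5 + 1; = 3126; G_3 = 3126−1 = 3125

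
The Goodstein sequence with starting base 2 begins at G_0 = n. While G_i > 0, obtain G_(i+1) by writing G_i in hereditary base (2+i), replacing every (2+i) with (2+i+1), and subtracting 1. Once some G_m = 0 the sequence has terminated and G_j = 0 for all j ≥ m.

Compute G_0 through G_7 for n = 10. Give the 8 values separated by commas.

i=0: 10 = 2^(2 + 1) + 2 (b=2); 2→3: 3^(3 + 1) + 3 = 84; 84−1 = 83
i=1: 83 = 3^(3 + 1) + 2 (b=3); 3→4: 4^(4 + 1) + 2 = 1026; 1026−1 = 1025
i=2: 1025 = 4^(4 + 1) + 1 (b=4); 4→5: 5^(5 + 1) + 1 = 15626; 15626−1 = 15625
i=3: 15625 = 5^(5 + 1) (b=5); 5→6: 6^(6 + 1) = 279936; 279936−1 = 279935
i=4: 279935 = 5·6^6 + 5·6^5 + 5·6^4 + 5·6^3 + 5·6^2 + 5·6 + 5 (b=6); 6→7: 5·7^7 + 5·7^5 + 5·7^4 + 5·7^3 + 5·7^2 + 5·7 + 5 = 4215755; 4215755−1 = 4215754
i=5: 4215754 = 5·7^7 + 5·7^5 + 5·7^4 + 5·7^3 + 5·7^2 + 5·7 + 4 (b=7); 7→8: 5·8^8 + 5·8^5 + 5·8^4 + 5·8^3 + 5·8^2 + 5·8 + 4 = 84073324; 84073324−1 = 84073323
i=6: 84073323 = 5·8^8 + 5·8^5 + 5·8^4 + 5·8^3 + 5·8^2 + 5·8 + 3 (b=8); 8→9: 5·9^9 + 5·9^5 + 5·9^4 + 5·9^3 + 5·9^2 + 5·9 + 3 = 1937434593; 1937434593−1 = 1937434592

10, 83, 1025, 15625, 279935, 4215754, 84073323, 1937434592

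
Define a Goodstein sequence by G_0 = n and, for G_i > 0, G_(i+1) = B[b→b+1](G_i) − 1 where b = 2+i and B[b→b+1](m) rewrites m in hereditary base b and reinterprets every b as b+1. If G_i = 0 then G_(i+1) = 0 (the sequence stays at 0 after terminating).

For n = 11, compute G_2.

1027

step 0: 11 = 2^(2 + 1) + 2 + 1; sub 3 for 2: 3^(3 + 1) + 3 + 1; = 85; G_1 = 85−1 = 84
step 1: 84 = 3^(3 + 1) + 3; sub 4 for 3: 4^(4 + 1) + 4; = 1028; G_2 = 1028−1 = 1027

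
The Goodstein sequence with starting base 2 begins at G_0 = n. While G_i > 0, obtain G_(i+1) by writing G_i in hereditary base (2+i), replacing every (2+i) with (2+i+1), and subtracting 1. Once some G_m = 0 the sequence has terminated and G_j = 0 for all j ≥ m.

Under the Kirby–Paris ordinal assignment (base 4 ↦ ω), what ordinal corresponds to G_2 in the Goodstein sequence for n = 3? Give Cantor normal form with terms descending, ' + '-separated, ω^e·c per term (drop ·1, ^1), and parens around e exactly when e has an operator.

3

step 0: 3 = 2 + 1; sub 3 for 2: 3 + 1; = 4; G_1 = 4−1 = 3
step 1: 3 = 3; sub 4 for 3: 4; = 4; G_2 = 4−1 = 3
step 2: 3 = 3; sub 5 for 4: 3; = 3; G_3 = 3−1 = 2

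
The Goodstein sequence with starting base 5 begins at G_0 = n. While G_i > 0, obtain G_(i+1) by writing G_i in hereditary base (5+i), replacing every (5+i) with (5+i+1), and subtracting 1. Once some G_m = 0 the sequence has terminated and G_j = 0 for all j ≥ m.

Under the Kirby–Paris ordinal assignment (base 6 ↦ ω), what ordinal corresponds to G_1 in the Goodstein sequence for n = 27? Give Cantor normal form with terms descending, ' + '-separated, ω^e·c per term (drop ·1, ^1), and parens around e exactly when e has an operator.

ω^2 + 1

i=0: 27 = 5^2 + 2 (b=5); 5→6: 6^2 + 2 = 38; 38−1 = 37
i=1: 37 = 6^2 + 1 (b=6); 6→7: 7^2 + 1 = 50; 50−1 = 49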